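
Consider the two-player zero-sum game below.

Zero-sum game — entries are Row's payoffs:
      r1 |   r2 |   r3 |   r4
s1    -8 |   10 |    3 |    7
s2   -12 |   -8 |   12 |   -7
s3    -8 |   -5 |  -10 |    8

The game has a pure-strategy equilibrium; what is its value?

Row minima: -8, -12, -10 → Row's maximin is -8.
Column maxima: -8, 10, 12, 8 → Column's minimax is -8.
They coincide at (s1, r1), so the value is -8.

-8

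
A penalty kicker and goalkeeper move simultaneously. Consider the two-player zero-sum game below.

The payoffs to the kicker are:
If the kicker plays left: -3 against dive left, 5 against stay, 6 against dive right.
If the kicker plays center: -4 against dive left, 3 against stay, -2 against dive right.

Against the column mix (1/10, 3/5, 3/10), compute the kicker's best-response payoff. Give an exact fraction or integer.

left: (-3)·(1/10) + (5)·(3/5) + (6)·(3/10) = 9/2.
center: (-4)·(1/10) + (3)·(3/5) + (-2)·(3/10) = 4/5.
The best pure response is left with expected payoff 9/2.

9/2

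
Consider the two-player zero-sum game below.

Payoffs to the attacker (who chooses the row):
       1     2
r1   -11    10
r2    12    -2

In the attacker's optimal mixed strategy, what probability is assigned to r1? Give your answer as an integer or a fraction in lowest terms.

2/5

Row minima are -11 and -2, so the attacker's maximin is -2; column maxima are 12 and 10, so the defender's minimax is 10. These differ, so the equilibrium is in mixed strategies.
Let the attacker play r1 with probability p. The defender is indifferent when −11p + 12(1−p) = 10p − 2(1−p), giving p = 2/5.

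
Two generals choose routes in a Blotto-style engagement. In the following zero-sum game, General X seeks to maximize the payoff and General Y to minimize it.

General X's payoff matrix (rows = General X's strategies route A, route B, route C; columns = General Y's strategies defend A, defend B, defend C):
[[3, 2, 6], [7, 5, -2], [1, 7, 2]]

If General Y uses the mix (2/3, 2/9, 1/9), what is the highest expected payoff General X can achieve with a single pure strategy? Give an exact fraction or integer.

route A: (3)·(2/3) + (2)·(2/9) + (6)·(1/9) = 28/9.
route B: (7)·(2/3) + (5)·(2/9) + (-2)·(1/9) = 50/9.
route C: (1)·(2/3) + (7)·(2/9) + (2)·(1/9) = 22/9.
The best pure response is route B with expected payoff 50/9.

50/9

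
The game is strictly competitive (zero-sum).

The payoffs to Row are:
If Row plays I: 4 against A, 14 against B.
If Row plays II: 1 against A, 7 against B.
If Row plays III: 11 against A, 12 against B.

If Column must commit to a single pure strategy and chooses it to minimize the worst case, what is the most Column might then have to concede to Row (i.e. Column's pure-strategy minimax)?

11

The worst case (largest entry) in each column is A: 11, B: 14.
The best (smallest) of these is 11.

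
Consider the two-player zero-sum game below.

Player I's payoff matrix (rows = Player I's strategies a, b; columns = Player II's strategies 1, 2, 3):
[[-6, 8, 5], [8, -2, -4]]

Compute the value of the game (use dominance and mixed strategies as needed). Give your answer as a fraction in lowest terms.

16/23

Column 2 is strictly dominated by 3 for Player II (it gives Player I more in every row).
The remaining 2×2 game on (a, b) × (1, 3) has no saddle point. Let Player I play a with probability p; indifference gives −6p + 8(1−p) = 5p − 4(1−p), so p = 12/23.
Similarly Player II's optimal q on 1 is 9/23, and the value is -6·(9/23) + (5)·(14/23) = 16/23.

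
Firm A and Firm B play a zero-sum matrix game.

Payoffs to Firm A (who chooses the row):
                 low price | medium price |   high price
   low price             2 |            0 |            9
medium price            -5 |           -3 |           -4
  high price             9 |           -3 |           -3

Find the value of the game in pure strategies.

Row minima: 0, -5, -3 → Firm A's maximin is 0.
Column maxima: 9, 0, 9 → Firm B's minimax is 0.
They coincide at (low price, medium price), so the value is 0.

0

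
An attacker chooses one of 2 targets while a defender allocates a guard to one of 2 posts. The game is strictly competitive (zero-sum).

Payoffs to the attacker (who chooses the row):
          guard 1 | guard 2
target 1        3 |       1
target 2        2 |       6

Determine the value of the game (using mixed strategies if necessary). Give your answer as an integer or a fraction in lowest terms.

8/3

Row minima are 1 and 2, so the attacker's maximin is 2; column maxima are 3 and 6, so the defender's minimax is 3. These differ, so the equilibrium is in mixed strategies.
Let the attacker play target 1 with probability p. The defender is indifferent when 3p + 2(1−p) = p + 6(1−p), giving p = 2/3.
Let the defender play guard 1 with probability q. The attacker is indifferent when 3q + (1−q) = 2q + 6(1−q), giving q = 5/6.
The value is 3·(5/6) + (1)·(1/6) = 8/3.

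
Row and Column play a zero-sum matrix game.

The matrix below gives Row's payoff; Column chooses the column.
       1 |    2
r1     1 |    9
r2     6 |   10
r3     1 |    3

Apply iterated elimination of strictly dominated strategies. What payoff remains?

Column 2 is strictly dominated by 1 for Column (1<9, 6<10, 1<3); eliminate 2.
Row r3 is strictly dominated by row r2 (6>1); eliminate r3.
Row r1 is strictly dominated by row r2 (6>1); eliminate r1.
Only (r2, 1) remains, with payoff 6.

6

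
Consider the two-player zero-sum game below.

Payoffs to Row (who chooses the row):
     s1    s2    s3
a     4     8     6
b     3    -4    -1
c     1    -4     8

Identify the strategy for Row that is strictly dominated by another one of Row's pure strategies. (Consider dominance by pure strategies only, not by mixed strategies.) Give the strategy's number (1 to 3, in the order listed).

Compare b with a: 4 > 3, 8 > -4, 6 > -1.
So a strictly dominates b for Row; b is strictly dominated.

2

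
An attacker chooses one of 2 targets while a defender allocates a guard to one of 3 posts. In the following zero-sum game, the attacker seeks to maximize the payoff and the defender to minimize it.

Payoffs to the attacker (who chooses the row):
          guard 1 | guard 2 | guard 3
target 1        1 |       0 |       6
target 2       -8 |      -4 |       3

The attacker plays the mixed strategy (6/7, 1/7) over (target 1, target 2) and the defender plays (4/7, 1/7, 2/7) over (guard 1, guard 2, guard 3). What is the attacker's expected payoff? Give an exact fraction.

66/49

Against (4/7, 1/7, 2/7), each row's expected payoff is target 1: 16/7; target 2: -30/7.
Taking the (6/7, 1/7)-weighted average: (6/7)·(16/7) + (1/7)·(-30/7) = 66/49.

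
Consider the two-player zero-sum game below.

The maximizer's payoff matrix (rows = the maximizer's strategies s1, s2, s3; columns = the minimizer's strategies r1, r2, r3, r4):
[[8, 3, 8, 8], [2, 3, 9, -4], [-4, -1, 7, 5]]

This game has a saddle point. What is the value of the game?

3

Row minima: 3, -4, -4 → the maximizer's maximin is 3.
Column maxima: 8, 3, 9, 8 → the minimizer's minimax is 3.
They coincide at (s1, r2), so the value is 3.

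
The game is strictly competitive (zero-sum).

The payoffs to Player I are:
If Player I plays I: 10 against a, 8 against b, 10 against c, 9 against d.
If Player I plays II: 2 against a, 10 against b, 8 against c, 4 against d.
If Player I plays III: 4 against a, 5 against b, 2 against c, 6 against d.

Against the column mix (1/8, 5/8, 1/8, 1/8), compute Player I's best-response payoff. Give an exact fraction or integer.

I: (10)·(1/8) + (8)·(5/8) + (10)·(1/8) + (9)·(1/8) = 69/8.
II: (2)·(1/8) + (10)·(5/8) + (8)·(1/8) + (4)·(1/8) = 8.
III: (4)·(1/8) + (5)·(5/8) + (2)·(1/8) + (6)·(1/8) = 37/8.
The best pure response is I with expected payoff 69/8.

69/8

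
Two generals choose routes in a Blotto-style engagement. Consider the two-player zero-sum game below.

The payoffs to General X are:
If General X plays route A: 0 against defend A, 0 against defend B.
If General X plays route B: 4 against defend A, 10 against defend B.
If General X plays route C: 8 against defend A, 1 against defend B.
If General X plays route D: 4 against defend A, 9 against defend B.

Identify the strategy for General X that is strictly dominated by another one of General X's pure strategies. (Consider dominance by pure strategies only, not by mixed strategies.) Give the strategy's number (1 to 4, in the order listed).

Compare route A with route B: 4 > 0, 10 > 0.
So route B strictly dominates route A for General X; route A is strictly dominated.

1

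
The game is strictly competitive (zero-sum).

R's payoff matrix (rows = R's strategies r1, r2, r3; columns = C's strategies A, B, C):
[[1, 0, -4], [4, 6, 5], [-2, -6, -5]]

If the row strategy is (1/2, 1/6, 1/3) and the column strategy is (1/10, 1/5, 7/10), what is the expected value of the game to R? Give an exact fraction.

Against (1/10, 1/5, 7/10), each row's expected payoff is r1: -27/10; r2: 51/10; r3: -49/10.
Taking the (1/2, 1/6, 1/3)-weighted average: (1/2)·(-27/10) + (1/6)·(51/10) + (1/3)·(-49/10) = -32/15.

-32/15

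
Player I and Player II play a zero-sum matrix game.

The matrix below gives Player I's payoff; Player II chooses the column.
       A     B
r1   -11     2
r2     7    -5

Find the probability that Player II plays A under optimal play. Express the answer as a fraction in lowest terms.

Row minima are -11 and -5, so Player I's maximin is -5; column maxima are 7 and 2, so Player II's minimax is 2. These differ, so the equilibrium is in mixed strategies.
Let Player II play A with probability q. Player I is indifferent when −11q + 2(1−q) = 7q − 5(1−q), giving q = 7/25.

7/25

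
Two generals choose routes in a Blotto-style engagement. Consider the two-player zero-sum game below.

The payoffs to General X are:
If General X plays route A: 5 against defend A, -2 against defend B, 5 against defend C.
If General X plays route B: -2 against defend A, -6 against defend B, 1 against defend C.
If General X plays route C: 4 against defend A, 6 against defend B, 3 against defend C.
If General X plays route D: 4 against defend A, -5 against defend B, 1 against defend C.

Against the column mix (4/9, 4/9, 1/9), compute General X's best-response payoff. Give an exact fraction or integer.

route A: (5)·(4/9) + (-2)·(4/9) + (5)·(1/9) = 17/9.
route B: (-2)·(4/9) + (-6)·(4/9) + (1)·(1/9) = -31/9.
route C: (4)·(4/9) + (6)·(4/9) + (3)·(1/9) = 43/9.
route D: (4)·(4/9) + (-5)·(4/9) + (1)·(1/9) = -1/3.
The best pure response is route C with expected payoff 43/9.

43/9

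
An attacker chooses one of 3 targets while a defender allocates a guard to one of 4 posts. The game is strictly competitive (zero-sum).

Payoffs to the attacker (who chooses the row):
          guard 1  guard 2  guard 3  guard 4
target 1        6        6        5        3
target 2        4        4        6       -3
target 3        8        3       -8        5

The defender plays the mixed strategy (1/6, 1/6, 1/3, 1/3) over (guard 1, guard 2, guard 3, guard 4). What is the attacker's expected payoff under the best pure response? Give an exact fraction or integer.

target 1: (6)·(1/6) + (6)·(1/6) + (5)·(1/3) + (3)·(1/3) = 14/3.
target 2: (4)·(1/6) + (4)·(1/6) + (6)·(1/3) + (-3)·(1/3) = 7/3.
target 3: (8)·(1/6) + (3)·(1/6) + (-8)·(1/3) + (5)·(1/3) = 5/6.
The best pure response is target 1 with expected payoff 14/3.

14/3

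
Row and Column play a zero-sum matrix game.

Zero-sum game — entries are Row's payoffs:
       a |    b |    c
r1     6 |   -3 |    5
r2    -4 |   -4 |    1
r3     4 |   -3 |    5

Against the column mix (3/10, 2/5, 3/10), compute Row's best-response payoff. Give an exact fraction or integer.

21/10

r1: (6)·(3/10) + (-3)·(2/5) + (5)·(3/10) = 21/10.
r2: (-4)·(3/10) + (-4)·(2/5) + (1)·(3/10) = -5/2.
r3: (4)·(3/10) + (-3)·(2/5) + (5)·(3/10) = 3/2.
The best pure response is r1 with expected payoff 21/10.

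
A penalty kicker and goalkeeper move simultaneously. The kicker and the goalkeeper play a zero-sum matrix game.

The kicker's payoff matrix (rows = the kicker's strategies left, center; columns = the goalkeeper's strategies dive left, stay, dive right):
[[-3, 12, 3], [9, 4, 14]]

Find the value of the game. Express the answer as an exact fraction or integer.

6

Column dive right is strictly dominated by dive left for the goalkeeper (it gives the kicker more in every row).
The remaining 2×2 game on (left, center) × (dive left, stay) has no saddle point. Let the kicker play left with probability p; indifference gives −3p + 9(1−p) = 12p + 4(1−p), so p = 1/4.
Similarly the goalkeeper's optimal q on dive left is 2/5, and the value is -3·(2/5) + (12)·(3/5) = 6.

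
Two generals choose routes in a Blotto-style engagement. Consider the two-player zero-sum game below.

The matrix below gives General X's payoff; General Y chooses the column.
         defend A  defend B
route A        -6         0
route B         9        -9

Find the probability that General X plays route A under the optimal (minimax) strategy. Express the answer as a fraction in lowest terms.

3/4

Row minima are -6 and -9, so General X's maximin is -6; column maxima are 9 and 0, so General Y's minimax is 0. These differ, so the equilibrium is in mixed strategies.
Let General X play route A with probability p. General Y is indifferent when −6p + 9(1−p) = −9(1−p), giving p = 3/4.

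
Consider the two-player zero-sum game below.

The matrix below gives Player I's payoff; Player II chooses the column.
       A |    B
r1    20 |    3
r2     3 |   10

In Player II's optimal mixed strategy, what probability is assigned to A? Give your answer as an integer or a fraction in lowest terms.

7/24

Row minima are 3 and 3, so Player I's maximin is 3; column maxima are 20 and 10, so Player II's minimax is 10. These differ, so the equilibrium is in mixed strategies.
Let Player II play A with probability q. Player I is indifferent when 20q + 3(1−q) = 3q + 10(1−q), giving q = 7/24.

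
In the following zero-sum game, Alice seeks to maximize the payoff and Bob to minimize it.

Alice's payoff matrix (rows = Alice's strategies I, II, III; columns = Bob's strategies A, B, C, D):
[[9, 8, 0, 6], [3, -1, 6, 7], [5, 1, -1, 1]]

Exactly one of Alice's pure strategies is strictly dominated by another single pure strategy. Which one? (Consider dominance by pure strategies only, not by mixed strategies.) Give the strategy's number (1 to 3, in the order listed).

Compare III with I: 9 > 5, 8 > 1, 0 > -1, 6 > 1.
So I strictly dominates III for Alice; III is strictly dominated.

3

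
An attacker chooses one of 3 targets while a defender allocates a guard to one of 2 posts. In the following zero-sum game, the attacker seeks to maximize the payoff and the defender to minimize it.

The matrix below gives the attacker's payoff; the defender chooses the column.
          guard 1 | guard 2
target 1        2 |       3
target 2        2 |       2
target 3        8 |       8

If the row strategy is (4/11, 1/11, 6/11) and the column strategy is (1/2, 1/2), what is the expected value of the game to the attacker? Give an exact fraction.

Against (1/2, 1/2), each row's expected payoff is target 1: 5/2; target 2: 2; target 3: 8.
Taking the (4/11, 1/11, 6/11)-weighted average: (4/11)·(5/2) + (1/11)·(2) + (6/11)·(8) = 60/11.

60/11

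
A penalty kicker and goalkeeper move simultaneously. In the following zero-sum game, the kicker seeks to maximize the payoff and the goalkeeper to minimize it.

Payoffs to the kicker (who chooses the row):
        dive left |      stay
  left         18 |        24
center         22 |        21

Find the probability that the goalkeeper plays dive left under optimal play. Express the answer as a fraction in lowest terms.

Row minima are 18 and 21, so the kicker's maximin is 21; column maxima are 22 and 24, so the goalkeeper's minimax is 22. These differ, so the equilibrium is in mixed strategies.
Let the goalkeeper play dive left with probability q. The kicker is indifferent when 18q + 24(1−q) = 22q + 21(1−q), giving q = 3/7.

3/7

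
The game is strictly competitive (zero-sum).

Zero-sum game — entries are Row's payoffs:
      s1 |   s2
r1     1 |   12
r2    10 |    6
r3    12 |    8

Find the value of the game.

136/15

Row r2 is strictly dominated by row r3, so Row never plays it.
The remaining 2×2 game on (r1, r3) × (s1, s2) has no saddle point. Let Row play r1 with probability p; indifference gives p + 12(1−p) = 12p + 8(1−p), so p = 4/15.
Similarly Column's optimal q on s1 is 4/15, and the value is 1·(4/15) + (12)·(11/15) = 136/15.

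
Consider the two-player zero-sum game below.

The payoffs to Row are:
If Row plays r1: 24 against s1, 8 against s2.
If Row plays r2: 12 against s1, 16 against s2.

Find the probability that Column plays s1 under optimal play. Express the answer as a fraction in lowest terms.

2/5

Row minima are 8 and 12, so Row's maximin is 12; column maxima are 24 and 16, so Column's minimax is 16. These differ, so the equilibrium is in mixed strategies.
Let Column play s1 with probability q. Row is indifferent when 24q + 8(1−q) = 12q + 16(1−q), giving q = 2/5.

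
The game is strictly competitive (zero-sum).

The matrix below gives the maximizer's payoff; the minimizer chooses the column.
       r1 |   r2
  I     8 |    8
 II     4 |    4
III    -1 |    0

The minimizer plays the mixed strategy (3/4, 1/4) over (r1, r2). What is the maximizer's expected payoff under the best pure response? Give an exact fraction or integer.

8

I: (8)·(3/4) + (8)·(1/4) = 8.
II: (4)·(3/4) + (4)·(1/4) = 4.
III: (-1)·(3/4) + (0)·(1/4) = -3/4.
The best pure response is I with expected payoff 8.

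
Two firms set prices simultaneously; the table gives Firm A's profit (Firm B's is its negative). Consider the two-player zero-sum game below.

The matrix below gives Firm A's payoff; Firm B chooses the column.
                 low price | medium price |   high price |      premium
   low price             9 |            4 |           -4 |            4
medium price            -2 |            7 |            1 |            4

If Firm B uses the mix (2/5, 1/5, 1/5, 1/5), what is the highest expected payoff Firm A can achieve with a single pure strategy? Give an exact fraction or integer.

low price: (9)·(2/5) + (4)·(1/5) + (-4)·(1/5) + (4)·(1/5) = 22/5.
medium price: (-2)·(2/5) + (7)·(1/5) + (1)·(1/5) + (4)·(1/5) = 8/5.
The best pure response is low price with expected payoff 22/5.

22/5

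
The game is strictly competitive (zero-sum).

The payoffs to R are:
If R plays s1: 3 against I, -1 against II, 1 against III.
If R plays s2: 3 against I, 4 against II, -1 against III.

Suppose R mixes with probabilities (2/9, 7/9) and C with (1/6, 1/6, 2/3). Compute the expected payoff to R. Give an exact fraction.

Against (1/6, 1/6, 2/3), each row's expected payoff is s1: 1; s2: 1/2.
Taking the (2/9, 7/9)-weighted average: (2/9)·(1) + (7/9)·(1/2) = 11/18.

11/18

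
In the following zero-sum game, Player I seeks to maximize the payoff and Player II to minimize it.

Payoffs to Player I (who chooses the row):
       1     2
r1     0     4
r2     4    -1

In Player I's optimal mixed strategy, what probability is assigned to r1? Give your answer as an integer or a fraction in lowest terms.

Row minima are 0 and -1, so Player I's maximin is 0; column maxima are 4 and 4, so Player II's minimax is 4. These differ, so the equilibrium is in mixed strategies.
Let Player I play r1 with probability p. Player II is indifferent when 4(1−p) = 4p − (1−p), giving p = 5/9.

5/9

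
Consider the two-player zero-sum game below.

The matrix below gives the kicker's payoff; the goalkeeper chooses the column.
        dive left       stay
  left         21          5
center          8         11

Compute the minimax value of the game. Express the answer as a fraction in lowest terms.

191/19

Row minima are 5 and 8, so the kicker's maximin is 8; column maxima are 21 and 11, so the goalkeeper's minimax is 11. These differ, so the equilibrium is in mixed strategies.
Let the kicker play left with probability p. The goalkeeper is indifferent when 21p + 8(1−p) = 5p + 11(1−p), giving p = 3/19.
Let the goalkeeper play dive left with probability q. The kicker is indifferent when 21q + 5(1−q) = 8q + 11(1−q), giving q = 6/19.
The value is 21·(6/19) + (5)·(13/19) = 191/19.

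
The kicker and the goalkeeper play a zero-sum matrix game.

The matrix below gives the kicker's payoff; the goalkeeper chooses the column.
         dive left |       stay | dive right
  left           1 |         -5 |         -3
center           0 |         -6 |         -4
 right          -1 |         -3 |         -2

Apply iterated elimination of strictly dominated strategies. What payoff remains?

Row center is strictly dominated by row left (1>0, -5>-6, -3>-4); eliminate center.
Column dive left is strictly dominated by stay for the goalkeeper (-5<1, -3<-1); eliminate dive left.
Row left is strictly dominated by row right (-3>-5, -2>-3); eliminate left.
Column dive right is strictly dominated by stay for the goalkeeper (-3<-2); eliminate dive right.
Only (right, stay) remains, with payoff -3.

-3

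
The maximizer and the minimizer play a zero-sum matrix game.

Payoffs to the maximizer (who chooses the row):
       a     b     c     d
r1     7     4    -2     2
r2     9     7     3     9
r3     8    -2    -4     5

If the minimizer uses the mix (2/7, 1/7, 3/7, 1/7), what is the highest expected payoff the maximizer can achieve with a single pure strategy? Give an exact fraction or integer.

r1: (7)·(2/7) + (4)·(1/7) + (-2)·(3/7) + (2)·(1/7) = 2.
r2: (9)·(2/7) + (7)·(1/7) + (3)·(3/7) + (9)·(1/7) = 43/7.
r3: (8)·(2/7) + (-2)·(1/7) + (-4)·(3/7) + (5)·(1/7) = 1.
The best pure response is r2 with expected payoff 43/7.

43/7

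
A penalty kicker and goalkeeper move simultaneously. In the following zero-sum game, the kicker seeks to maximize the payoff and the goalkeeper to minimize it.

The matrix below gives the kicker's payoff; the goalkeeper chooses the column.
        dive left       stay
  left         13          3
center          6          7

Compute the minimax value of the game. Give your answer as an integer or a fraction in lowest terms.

73/11

Row minima are 3 and 6, so the kicker's maximin is 6; column maxima are 13 and 7, so the goalkeeper's minimax is 7. These differ, so the equilibrium is in mixed strategies.
Let the kicker play left with probability p. The goalkeeper is indifferent when 13p + 6(1−p) = 3p + 7(1−p), giving p = 1/11.
Let the goalkeeper play dive left with probability q. The kicker is indifferent when 13q + 3(1−q) = 6q + 7(1−q), giving q = 4/11.
The value is 13·(4/11) + (3)·(7/11) = 73/11.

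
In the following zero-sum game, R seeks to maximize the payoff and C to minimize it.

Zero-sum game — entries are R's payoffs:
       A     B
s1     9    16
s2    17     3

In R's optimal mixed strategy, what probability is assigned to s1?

Row minima are 9 and 3, so R's maximin is 9; column maxima are 17 and 16, so C's minimax is 16. These differ, so the equilibrium is in mixed strategies.
Let R play s1 with probability p. C is indifferent when 9p + 17(1−p) = 16p + 3(1−p), giving p = 2/3.

2/3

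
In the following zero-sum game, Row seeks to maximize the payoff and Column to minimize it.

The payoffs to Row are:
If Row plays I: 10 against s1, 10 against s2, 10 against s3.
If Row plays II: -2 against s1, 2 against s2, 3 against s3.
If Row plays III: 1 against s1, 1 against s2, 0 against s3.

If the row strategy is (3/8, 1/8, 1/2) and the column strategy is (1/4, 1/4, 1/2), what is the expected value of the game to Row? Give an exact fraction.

67/16

Against (1/4, 1/4, 1/2), each row's expected payoff is I: 10; II: 3/2; III: 1/2.
Taking the (3/8, 1/8, 1/2)-weighted average: (3/8)·(10) + (1/8)·(3/2) + (1/2)·(1/2) = 67/16.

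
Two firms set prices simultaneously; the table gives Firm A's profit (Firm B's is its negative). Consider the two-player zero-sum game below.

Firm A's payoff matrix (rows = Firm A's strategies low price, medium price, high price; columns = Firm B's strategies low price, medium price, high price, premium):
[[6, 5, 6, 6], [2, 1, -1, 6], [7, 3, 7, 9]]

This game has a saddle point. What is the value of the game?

Row minima: 5, -1, 3 → Firm A's maximin is 5.
Column maxima: 7, 5, 7, 9 → Firm B's minimax is 5.
They coincide at (low price, medium price), so the value is 5.

5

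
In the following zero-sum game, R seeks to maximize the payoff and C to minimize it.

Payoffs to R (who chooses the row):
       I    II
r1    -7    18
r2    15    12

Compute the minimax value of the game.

177/14

Row minima are -7 and 12, so R's maximin is 12; column maxima are 15 and 18, so C's minimax is 15. These differ, so the equilibrium is in mixed strategies.
Let R play r1 with probability p. C is indifferent when −7p + 15(1−p) = 18p + 12(1−p), giving p = 3/28.
Let C play I with probability q. R is indifferent when −7q + 18(1−q) = 15q + 12(1−q), giving q = 3/14.
The value is -7·(3/14) + (18)·(11/14) = 177/14.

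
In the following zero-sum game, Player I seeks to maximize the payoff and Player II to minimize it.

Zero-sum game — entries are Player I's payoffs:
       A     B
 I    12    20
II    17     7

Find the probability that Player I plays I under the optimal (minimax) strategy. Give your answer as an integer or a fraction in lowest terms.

Row minima are 12 and 7, so Player I's maximin is 12; column maxima are 17 and 20, so Player II's minimax is 17. These differ, so the equilibrium is in mixed strategies.
Let Player I play I with probability p. Player II is indifferent when 12p + 17(1−p) = 20p + 7(1−p), giving p = 5/9.

5/9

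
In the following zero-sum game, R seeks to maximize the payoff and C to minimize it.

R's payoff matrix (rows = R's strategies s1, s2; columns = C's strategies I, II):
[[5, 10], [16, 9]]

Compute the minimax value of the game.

115/12

Row minima are 5 and 9, so R's maximin is 9; column maxima are 16 and 10, so C's minimax is 10. These differ, so the equilibrium is in mixed strategies.
Let R play s1 with probability p. C is indifferent when 5p + 16(1−p) = 10p + 9(1−p), giving p = 7/12.
Let C play I with probability q. R is indifferent when 5q + 10(1−q) = 16q + 9(1−q), giving q = 1/12.
The value is 5·(1/12) + (10)·(11/12) = 115/12.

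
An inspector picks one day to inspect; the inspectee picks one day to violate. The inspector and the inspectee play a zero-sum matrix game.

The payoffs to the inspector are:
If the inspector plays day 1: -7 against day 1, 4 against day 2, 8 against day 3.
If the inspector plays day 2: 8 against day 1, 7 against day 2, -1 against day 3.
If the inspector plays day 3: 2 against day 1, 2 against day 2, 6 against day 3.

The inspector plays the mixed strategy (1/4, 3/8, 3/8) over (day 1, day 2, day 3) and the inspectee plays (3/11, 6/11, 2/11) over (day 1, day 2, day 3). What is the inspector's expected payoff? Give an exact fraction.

Against (3/11, 6/11, 2/11), each row's expected payoff is day 1: 19/11; day 2: 64/11; day 3: 30/11.
Taking the (1/4, 3/8, 3/8)-weighted average: (1/4)·(19/11) + (3/8)·(64/11) + (3/8)·(30/11) = 40/11.

40/11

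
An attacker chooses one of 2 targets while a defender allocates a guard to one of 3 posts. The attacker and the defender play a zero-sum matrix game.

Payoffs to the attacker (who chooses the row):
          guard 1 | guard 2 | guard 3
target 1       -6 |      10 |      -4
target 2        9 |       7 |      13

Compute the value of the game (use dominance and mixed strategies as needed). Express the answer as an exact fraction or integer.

Column guard 3 is strictly dominated by guard 1 for the defender (it gives the attacker more in every row).
The remaining 2×2 game on (target 1, target 2) × (guard 1, guard 2) has no saddle point. Let the attacker play target 1 with probability p; indifference gives −6p + 9(1−p) = 10p + 7(1−p), so p = 1/9.
Similarly the defender's optimal q on guard 1 is 1/6, and the value is -6·(1/6) + (10)·(5/6) = 22/3.

22/3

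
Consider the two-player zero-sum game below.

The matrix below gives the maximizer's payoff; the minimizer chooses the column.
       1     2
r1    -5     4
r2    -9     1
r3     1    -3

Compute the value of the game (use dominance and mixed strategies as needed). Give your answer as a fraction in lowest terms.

Row r2 is strictly dominated by row r1, so the maximizer never plays it.
The remaining 2×2 game on (r1, r3) × (1, 2) has no saddle point. Let the maximizer play r1 with probability p; indifference gives −5p + (1−p) = 4p − 3(1−p), so p = 4/13.
Similarly the minimizer's optimal q on 1 is 7/13, and the value is -5·(7/13) + (4)·(6/13) = -11/13.

-11/13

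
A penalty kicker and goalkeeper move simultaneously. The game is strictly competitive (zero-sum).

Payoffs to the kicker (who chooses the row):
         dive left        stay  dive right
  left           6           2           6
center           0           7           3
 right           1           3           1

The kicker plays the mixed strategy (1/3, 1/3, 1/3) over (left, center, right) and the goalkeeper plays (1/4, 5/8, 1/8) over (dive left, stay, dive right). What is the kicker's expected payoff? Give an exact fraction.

Against (1/4, 5/8, 1/8), each row's expected payoff is left: 7/2; center: 19/4; right: 9/4.
Taking the (1/3, 1/3, 1/3)-weighted average: (1/3)·(7/2) + (1/3)·(19/4) + (1/3)·(9/4) = 7/2.

7/2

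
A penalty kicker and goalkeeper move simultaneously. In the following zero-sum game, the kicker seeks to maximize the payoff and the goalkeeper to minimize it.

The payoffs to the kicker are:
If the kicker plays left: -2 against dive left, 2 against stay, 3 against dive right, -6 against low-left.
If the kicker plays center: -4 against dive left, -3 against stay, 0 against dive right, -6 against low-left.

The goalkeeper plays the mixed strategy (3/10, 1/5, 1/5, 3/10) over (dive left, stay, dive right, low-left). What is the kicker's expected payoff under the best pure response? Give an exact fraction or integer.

left: (-2)·(3/10) + (2)·(1/5) + (3)·(1/5) + (-6)·(3/10) = -7/5.
center: (-4)·(3/10) + (-3)·(1/5) + (0)·(1/5) + (-6)·(3/10) = -18/5.
The best pure response is left with expected payoff -7/5.

-7/5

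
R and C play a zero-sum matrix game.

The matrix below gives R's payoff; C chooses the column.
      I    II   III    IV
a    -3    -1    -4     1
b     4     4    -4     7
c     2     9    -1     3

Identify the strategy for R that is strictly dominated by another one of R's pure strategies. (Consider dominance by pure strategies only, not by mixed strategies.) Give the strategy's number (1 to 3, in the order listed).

Compare a with c: 2 > -3, 9 > -1, -1 > -4, 3 > 1.
So c strictly dominates a for R; a is strictly dominated.

1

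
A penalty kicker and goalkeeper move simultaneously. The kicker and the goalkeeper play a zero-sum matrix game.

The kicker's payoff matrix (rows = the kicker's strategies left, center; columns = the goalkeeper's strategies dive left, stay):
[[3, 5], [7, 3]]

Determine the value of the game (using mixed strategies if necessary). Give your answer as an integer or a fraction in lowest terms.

13/3

Row minima are 3 and 3, so the kicker's maximin is 3; column maxima are 7 and 5, so the goalkeeper's minimax is 5. These differ, so the equilibrium is in mixed strategies.
Let the kicker play left with probability p. The goalkeeper is indifferent when 3p + 7(1−p) = 5p + 3(1−p), giving p = 2/3.
Let the goalkeeper play dive left with probability q. The kicker is indifferent when 3q + 5(1−q) = 7q + 3(1−q), giving q = 1/3.
The value is 3·(1/3) + (5)·(2/3) = 13/3.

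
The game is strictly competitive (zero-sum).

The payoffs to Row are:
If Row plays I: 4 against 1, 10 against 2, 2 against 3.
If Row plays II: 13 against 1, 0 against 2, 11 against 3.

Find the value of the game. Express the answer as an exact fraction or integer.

Column 1 is strictly dominated by 3 for Column (it gives Row more in every row).
The remaining 2×2 game on (I, II) × (2, 3) has no saddle point. Let Row play I with probability p; indifference gives 10p = 2p + 11(1−p), so p = 11/19.
Similarly Column's optimal q on 2 is 9/19, and the value is 10·(9/19) + (2)·(10/19) = 110/19.

110/19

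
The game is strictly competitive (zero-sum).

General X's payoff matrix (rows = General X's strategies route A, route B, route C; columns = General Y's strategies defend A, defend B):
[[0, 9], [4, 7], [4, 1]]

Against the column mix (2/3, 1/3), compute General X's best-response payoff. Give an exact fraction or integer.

route A: (0)·(2/3) + (9)·(1/3) = 3.
route B: (4)·(2/3) + (7)·(1/3) = 5.
route C: (4)·(2/3) + (1)·(1/3) = 3.
The best pure response is route B with expected payoff 5.

5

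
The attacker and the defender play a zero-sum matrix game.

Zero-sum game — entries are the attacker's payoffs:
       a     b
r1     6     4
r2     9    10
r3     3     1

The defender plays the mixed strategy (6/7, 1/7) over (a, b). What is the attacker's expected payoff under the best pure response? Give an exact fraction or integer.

64/7

r1: (6)·(6/7) + (4)·(1/7) = 40/7.
r2: (9)·(6/7) + (10)·(1/7) = 64/7.
r3: (3)·(6/7) + (1)·(1/7) = 19/7.
The best pure response is r2 with expected payoff 64/7.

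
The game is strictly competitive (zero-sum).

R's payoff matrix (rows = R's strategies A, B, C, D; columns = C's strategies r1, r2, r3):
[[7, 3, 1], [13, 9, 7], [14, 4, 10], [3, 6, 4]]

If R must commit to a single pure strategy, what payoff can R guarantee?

7

The worst-case payoff for each row is A: 1, B: 7, C: 4, D: 3.
The best of these is 7.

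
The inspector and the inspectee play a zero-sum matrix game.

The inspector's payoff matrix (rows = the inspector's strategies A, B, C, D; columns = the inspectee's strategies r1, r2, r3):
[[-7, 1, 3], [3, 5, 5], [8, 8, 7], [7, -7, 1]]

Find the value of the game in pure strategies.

7

Row minima: -7, 3, 7, -7 → the inspector's maximin is 7.
Column maxima: 8, 8, 7 → the inspectee's minimax is 7.
They coincide at (C, r3), so the value is 7.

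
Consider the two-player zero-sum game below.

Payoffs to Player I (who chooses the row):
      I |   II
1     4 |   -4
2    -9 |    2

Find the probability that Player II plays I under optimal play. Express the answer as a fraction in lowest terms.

6/19

Row minima are -4 and -9, so Player I's maximin is -4; column maxima are 4 and 2, so Player II's minimax is 2. These differ, so the equilibrium is in mixed strategies.
Let Player II play I with probability q. Player I is indifferent when 4q − 4(1−q) = −9q + 2(1−q), giving q = 6/19.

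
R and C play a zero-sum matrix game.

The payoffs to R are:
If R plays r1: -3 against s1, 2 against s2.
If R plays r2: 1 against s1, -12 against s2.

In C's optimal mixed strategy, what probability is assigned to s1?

Row minima are -3 and -12, so R's maximin is -3; column maxima are 1 and 2, so C's minimax is 1. These differ, so the equilibrium is in mixed strategies.
Let C play s1 with probability q. R is indifferent when −3q + 2(1−q) = q − 12(1−q), giving q = 7/9.

7/9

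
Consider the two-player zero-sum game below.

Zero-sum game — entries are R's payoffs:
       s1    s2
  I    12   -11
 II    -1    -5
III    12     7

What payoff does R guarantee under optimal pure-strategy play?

Row minima: -11, -5, 7 → R's maximin is 7.
Column maxima: 12, 7 → C's minimax is 7.
They coincide at (III, s2), so the value is 7.

7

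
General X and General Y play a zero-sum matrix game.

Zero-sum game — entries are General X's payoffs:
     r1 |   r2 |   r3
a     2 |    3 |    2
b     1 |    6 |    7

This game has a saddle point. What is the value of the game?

2

Row minima: 2, 1 → General X's maximin is 2.
Column maxima: 2, 6, 7 → General Y's minimax is 2.
They coincide at (a, r1), so the value is 2.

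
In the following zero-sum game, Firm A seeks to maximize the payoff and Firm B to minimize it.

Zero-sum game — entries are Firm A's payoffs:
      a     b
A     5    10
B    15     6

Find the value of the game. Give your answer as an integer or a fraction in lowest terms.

Row minima are 5 and 6, so Firm A's maximin is 6; column maxima are 15 and 10, so Firm B's minimax is 10. These differ, so the equilibrium is in mixed strategies.
Let Firm A play A with probability p. Firm B is indifferent when 5p + 15(1−p) = 10p + 6(1−p), giving p = 9/14.
Let Firm B play a with probability q. Firm A is indifferent when 5q + 10(1−q) = 15q + 6(1−q), giving q = 2/7.
The value is 5·(2/7) + (10)·(5/7) = 60/7.

60/7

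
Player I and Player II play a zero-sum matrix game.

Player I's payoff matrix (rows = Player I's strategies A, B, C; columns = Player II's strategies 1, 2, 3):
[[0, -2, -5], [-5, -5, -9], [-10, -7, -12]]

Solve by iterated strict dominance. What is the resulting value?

Column 2 is strictly dominated by 3 for Player II (-5<-2, -9<-5, -12<-7); eliminate 2.
Row C is strictly dominated by row A (0>-10, -5>-12); eliminate C.
Column 1 is strictly dominated by 3 for Player II (-5<0, -9<-5); eliminate 1.
Row B is strictly dominated by row A (-5>-9); eliminate B.
Only (A, 3) remains, with payoff -5.

-5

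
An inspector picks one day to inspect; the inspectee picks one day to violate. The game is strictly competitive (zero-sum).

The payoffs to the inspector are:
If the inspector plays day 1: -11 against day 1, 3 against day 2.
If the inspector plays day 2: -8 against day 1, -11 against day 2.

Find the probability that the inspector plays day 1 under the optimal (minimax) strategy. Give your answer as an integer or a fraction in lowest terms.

Row minima are -11 and -11, so the inspector's maximin is -11; column maxima are -8 and 3, so the inspectee's minimax is -8. These differ, so the equilibrium is in mixed strategies.
Let the inspector play day 1 with probability p. The inspectee is indifferent when −11p − 8(1−p) = 3p − 11(1−p), giving p = 3/17.

3/17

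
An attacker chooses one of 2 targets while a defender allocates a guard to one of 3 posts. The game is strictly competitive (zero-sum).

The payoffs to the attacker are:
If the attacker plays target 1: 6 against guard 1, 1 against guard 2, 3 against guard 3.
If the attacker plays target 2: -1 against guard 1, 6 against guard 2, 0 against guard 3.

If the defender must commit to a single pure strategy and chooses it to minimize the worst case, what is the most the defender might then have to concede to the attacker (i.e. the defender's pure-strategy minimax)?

The worst case (largest entry) in each column is guard 1: 6, guard 2: 6, guard 3: 3.
The best (smallest) of these is 3.

3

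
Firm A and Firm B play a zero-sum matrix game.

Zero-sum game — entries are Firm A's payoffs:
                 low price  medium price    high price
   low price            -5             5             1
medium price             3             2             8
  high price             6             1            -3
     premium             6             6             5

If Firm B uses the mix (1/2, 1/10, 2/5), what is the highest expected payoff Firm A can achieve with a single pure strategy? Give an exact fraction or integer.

28/5

low price: (-5)·(1/2) + (5)·(1/10) + (1)·(2/5) = -8/5.
medium price: (3)·(1/2) + (2)·(1/10) + (8)·(2/5) = 49/10.
high price: (6)·(1/2) + (1)·(1/10) + (-3)·(2/5) = 19/10.
premium: (6)·(1/2) + (6)·(1/10) + (5)·(2/5) = 28/5.
The best pure response is premium with expected payoff 28/5.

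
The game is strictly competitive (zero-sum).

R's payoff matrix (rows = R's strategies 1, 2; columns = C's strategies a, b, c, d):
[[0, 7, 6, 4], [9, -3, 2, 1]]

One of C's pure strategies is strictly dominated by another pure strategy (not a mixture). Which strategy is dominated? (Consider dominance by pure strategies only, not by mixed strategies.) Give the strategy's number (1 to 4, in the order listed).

3

C prefers columns that give R less. Compare c with d: 4 < 6, 1 < 2.
So d strictly dominates c for C; c is strictly dominated.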